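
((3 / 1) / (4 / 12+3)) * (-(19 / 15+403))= -363.84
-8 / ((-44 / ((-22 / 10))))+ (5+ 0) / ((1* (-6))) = -37 / 30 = -1.23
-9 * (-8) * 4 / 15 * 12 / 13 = 1152 / 65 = 17.72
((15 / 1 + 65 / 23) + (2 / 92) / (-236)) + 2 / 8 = 196233 / 10856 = 18.08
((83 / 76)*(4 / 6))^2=6889 / 12996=0.53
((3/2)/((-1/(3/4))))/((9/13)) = -13/8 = -1.62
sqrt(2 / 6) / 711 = sqrt(3) / 2133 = 0.00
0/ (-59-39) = 0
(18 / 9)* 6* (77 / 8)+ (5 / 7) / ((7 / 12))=11439 / 98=116.72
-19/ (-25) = 19/ 25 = 0.76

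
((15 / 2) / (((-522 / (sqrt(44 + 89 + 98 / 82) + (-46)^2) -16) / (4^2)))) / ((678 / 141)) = -2102598863880 / 1368834362929 -368010 *sqrt(225582) / 1368834362929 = -1.54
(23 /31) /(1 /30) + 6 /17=22.61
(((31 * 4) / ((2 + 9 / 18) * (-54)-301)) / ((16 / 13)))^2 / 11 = 162409 / 33456896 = 0.00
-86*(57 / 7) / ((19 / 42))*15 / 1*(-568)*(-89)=-1173817440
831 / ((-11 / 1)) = -831 / 11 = -75.55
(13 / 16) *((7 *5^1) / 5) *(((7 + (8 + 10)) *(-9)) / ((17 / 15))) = -1129.14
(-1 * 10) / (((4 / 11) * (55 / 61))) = -61 / 2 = -30.50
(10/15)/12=1/18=0.06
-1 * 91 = -91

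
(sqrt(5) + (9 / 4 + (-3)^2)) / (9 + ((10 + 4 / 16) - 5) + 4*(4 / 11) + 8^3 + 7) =44*sqrt(5) / 23527 + 495 / 23527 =0.03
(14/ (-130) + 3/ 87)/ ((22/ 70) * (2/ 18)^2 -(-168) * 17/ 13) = -78246/ 234810187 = -0.00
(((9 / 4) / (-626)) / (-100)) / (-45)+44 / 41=55087959 / 51332000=1.07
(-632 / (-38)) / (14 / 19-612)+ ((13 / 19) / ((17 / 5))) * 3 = 1081331 / 1875661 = 0.58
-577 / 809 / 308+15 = 3737003 / 249172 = 15.00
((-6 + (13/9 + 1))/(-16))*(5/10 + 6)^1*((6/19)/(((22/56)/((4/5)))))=2912/3135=0.93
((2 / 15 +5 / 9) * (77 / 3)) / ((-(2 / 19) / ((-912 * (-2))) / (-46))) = 14093696.71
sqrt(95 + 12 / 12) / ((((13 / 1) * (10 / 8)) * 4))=4 * sqrt(6) / 65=0.15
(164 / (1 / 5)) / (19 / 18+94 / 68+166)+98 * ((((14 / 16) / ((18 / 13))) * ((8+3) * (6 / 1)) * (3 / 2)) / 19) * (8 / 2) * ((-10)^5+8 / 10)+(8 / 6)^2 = -2844071103557758 / 22034205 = -129075276.53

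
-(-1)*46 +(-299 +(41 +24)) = -188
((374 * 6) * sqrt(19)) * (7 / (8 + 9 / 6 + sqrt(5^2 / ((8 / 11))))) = 4456.78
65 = 65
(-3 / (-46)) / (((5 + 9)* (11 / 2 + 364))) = 3 / 237958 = 0.00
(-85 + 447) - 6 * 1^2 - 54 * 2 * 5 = -184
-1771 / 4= -442.75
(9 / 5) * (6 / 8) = 27 / 20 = 1.35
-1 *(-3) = 3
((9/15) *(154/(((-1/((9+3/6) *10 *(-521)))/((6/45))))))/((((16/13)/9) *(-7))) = -12740013/20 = -637000.65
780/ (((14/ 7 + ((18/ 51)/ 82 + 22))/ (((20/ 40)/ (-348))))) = -3485/ 74646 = -0.05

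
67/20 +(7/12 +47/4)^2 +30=33383/180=185.46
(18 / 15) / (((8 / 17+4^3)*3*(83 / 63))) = 1071 / 227420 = 0.00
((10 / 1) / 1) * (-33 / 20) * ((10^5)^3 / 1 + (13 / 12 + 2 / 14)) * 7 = -924000000000001133 / 8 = -115500000000000141.62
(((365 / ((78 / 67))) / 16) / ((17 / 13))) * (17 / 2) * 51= 415735 / 64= 6495.86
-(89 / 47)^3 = -704969 / 103823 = -6.79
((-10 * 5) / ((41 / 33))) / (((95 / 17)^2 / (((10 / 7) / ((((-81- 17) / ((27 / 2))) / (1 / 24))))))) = 429165 / 40613944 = 0.01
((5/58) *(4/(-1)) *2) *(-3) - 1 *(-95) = 2815/29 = 97.07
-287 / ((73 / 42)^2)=-506268 / 5329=-95.00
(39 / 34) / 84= 13 / 952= 0.01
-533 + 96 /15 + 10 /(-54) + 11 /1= -69631 /135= -515.79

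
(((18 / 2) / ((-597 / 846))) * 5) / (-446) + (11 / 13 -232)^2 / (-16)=-400708262545 / 119995408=-3339.36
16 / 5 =3.20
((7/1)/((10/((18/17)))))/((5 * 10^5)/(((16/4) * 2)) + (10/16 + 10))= 56/4723025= 0.00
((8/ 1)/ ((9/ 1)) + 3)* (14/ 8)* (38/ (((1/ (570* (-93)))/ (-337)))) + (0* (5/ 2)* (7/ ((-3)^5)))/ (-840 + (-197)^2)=4619924575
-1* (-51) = 51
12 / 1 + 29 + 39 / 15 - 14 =148 / 5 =29.60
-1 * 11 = -11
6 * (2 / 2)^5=6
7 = 7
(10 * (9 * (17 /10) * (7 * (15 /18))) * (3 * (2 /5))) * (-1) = -1071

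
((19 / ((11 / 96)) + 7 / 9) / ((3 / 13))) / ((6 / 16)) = 1715272 / 891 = 1925.11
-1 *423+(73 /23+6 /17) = -419.47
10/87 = 0.11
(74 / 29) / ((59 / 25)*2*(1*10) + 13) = 370 / 8729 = 0.04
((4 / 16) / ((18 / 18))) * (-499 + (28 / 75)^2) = -2806091 / 22500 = -124.72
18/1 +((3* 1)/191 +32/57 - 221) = -2203778/10887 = -202.42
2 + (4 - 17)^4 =28563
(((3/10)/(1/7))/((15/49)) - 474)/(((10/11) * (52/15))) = -770781/5200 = -148.23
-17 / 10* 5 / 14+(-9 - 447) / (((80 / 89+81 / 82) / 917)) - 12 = -1743912505 / 7868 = -221646.23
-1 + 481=480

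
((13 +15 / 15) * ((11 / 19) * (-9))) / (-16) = 693 / 152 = 4.56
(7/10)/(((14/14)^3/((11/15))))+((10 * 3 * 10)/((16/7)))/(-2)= -39067/600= -65.11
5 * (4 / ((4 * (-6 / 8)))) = -20 / 3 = -6.67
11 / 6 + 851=5117 / 6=852.83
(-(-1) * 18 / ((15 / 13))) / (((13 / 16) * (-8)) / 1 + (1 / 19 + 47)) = 2964 / 7705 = 0.38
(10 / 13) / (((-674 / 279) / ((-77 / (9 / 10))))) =27.24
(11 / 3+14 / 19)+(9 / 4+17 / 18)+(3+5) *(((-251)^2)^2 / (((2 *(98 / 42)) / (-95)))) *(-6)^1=18569794143274939 / 4788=3878403120984.74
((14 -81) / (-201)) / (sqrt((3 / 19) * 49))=sqrt(57) / 63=0.12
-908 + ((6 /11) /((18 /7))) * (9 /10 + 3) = -99789 /110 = -907.17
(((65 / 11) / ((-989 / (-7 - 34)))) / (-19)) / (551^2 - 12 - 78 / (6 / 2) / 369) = -15129 / 356239045151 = -0.00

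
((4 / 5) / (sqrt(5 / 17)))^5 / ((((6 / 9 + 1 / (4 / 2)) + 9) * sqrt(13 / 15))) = 1775616 * sqrt(663) / 61953125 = 0.74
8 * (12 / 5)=96 / 5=19.20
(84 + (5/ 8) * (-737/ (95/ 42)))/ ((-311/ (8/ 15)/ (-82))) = -497084/ 29545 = -16.82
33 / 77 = 3 / 7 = 0.43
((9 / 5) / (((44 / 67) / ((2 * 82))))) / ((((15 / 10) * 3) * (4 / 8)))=199.78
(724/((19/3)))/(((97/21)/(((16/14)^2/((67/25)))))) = 10425600/864367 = 12.06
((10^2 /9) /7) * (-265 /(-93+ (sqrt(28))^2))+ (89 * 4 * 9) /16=206.72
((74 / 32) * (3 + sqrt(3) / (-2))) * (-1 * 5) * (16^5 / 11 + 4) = -145496025 / 44 + 48498675 * sqrt(3) / 88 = -2352157.74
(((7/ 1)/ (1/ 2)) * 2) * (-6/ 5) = -168/ 5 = -33.60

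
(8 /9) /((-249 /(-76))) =608 /2241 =0.27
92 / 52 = 23 / 13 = 1.77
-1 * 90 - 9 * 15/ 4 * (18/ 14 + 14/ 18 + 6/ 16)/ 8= -179715/ 1792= -100.29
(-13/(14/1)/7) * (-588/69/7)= 26/161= 0.16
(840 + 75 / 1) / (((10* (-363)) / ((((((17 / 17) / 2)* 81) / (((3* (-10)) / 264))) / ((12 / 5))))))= 37.43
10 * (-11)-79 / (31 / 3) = -3647 / 31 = -117.65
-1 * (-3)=3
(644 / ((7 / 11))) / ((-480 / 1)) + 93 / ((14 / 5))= 26129 / 840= 31.11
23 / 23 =1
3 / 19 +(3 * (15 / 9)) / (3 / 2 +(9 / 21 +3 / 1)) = 1537 / 1311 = 1.17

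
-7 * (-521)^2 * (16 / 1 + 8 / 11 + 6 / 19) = -6768109894 / 209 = -32383300.93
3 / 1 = 3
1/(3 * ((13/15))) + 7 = 96/13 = 7.38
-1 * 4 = -4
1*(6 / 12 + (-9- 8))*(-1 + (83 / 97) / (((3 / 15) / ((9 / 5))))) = -10725 / 97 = -110.57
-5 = -5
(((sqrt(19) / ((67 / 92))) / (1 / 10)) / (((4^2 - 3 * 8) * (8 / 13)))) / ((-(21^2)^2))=1495 * sqrt(19) / 104241816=0.00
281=281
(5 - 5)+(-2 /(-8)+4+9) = 53 /4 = 13.25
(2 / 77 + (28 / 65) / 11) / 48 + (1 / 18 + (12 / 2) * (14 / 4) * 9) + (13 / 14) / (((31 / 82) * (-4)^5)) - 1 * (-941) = 1615874532257 / 1429908480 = 1130.05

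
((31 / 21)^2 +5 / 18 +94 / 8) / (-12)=-25061 / 21168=-1.18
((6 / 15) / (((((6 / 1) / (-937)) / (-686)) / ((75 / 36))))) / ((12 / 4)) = 1606955 / 54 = 29758.43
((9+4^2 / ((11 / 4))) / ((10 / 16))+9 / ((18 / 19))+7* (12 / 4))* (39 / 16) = 132.13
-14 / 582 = -7 / 291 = -0.02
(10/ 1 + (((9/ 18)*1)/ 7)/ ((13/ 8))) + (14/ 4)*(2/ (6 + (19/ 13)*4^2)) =357429/ 34762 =10.28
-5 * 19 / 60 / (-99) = 19 / 1188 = 0.02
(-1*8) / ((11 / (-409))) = 3272 / 11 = 297.45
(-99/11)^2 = 81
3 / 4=0.75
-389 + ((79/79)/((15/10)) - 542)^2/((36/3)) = 648841/27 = 24031.15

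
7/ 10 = 0.70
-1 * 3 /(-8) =0.38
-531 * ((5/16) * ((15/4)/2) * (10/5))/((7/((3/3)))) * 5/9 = -22125/448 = -49.39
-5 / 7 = -0.71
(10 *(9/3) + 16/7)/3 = 226/21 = 10.76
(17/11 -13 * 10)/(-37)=1413/407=3.47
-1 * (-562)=562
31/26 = 1.19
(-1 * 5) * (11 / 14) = -55 / 14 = -3.93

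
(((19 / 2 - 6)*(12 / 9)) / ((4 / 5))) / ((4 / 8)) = 35 / 3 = 11.67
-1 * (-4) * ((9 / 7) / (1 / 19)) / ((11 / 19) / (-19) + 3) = 61731 / 1876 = 32.91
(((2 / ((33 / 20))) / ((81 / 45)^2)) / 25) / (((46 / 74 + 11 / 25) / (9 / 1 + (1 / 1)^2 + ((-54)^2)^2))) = 14300611000 / 119313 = 119857.95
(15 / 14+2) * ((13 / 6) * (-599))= -334841 / 84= -3986.20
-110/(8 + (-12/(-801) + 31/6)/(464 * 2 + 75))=-13.74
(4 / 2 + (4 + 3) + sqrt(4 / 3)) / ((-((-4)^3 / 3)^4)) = -0.00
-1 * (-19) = 19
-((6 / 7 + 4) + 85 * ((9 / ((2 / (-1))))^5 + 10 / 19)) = 667337873 / 4256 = 156799.31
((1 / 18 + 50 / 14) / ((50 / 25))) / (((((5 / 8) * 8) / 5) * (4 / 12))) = 457 / 84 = 5.44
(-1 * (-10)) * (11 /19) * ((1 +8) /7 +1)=1760 /133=13.23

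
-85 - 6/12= -171/2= -85.50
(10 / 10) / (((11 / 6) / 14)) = 84 / 11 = 7.64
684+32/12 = 2060/3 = 686.67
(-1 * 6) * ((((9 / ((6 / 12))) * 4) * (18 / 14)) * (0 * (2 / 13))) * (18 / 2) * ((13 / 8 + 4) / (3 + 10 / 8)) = 0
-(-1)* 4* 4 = 16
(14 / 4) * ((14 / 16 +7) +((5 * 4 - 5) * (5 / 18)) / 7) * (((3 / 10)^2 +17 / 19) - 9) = -21670867 / 91200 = -237.62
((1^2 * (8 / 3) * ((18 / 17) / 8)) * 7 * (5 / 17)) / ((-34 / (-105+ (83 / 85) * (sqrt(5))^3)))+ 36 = 187893 / 4913 - 8715 * sqrt(5) / 83521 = 38.01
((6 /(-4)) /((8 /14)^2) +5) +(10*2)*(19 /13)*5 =60969 /416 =146.56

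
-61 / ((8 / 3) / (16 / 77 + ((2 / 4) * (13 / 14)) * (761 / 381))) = -8125627 / 312928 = -25.97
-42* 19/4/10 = -399/20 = -19.95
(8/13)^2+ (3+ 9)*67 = 135940/169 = 804.38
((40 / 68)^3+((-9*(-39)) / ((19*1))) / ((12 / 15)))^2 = 75660683839225 / 139418598544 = 542.69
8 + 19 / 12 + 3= 151 / 12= 12.58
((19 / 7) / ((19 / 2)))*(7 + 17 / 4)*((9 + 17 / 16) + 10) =14445 / 224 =64.49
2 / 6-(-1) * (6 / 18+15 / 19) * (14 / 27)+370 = 570839 / 1539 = 370.92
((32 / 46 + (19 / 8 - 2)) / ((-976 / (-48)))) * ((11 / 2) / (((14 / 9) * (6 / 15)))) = 292545 / 628544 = 0.47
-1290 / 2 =-645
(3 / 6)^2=1 / 4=0.25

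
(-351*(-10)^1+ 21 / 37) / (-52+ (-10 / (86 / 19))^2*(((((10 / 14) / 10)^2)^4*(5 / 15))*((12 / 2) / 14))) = -827021961240030976 / 12250196344714889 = -67.51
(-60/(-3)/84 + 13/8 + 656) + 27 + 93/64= 922409/1344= 686.32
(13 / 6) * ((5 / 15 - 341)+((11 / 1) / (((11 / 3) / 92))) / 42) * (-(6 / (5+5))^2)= 45604 / 175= 260.59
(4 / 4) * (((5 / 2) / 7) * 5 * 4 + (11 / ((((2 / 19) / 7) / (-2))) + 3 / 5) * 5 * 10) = -511790 / 7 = -73112.86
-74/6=-37/3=-12.33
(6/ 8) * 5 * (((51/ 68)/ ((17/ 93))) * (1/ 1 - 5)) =-4185/ 68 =-61.54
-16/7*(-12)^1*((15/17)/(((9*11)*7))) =320/9163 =0.03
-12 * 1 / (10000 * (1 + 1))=-3 / 5000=-0.00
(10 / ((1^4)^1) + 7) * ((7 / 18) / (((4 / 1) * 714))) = 1 / 432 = 0.00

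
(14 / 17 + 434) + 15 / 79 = 584223 / 1343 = 435.01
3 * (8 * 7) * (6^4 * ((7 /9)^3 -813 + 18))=-518973952 /3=-172991317.33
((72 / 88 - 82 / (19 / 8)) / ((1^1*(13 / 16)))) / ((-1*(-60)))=-5636 / 8151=-0.69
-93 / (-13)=93 / 13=7.15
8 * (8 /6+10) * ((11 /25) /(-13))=-2992 /975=-3.07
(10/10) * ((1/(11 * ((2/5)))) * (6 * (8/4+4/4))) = 4.09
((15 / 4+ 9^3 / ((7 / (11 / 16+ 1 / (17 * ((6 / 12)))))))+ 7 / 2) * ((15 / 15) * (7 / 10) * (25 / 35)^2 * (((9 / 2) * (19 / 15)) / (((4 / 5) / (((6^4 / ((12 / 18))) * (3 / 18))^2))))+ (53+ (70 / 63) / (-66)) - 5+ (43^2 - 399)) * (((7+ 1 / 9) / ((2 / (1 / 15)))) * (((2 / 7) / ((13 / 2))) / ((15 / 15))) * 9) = 154991104344256 / 67540473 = 2294788.55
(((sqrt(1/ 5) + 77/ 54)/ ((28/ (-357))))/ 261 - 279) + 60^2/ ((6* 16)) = -4539577/ 18792 - 17* sqrt(5)/ 1740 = -241.59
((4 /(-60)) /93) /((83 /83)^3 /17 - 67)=17 /1587510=0.00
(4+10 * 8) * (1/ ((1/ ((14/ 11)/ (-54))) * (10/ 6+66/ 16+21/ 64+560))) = -12544/ 3586935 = -0.00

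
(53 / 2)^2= 2809 / 4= 702.25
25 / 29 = 0.86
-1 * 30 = -30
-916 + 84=-832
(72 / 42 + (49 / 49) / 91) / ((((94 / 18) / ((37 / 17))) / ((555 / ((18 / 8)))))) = 12895980 / 72709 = 177.36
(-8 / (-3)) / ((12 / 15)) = 3.33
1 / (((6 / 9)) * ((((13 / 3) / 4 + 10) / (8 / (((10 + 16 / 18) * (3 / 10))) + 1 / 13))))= 28962 / 84721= 0.34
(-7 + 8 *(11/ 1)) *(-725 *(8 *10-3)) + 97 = -4521728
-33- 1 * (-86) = 53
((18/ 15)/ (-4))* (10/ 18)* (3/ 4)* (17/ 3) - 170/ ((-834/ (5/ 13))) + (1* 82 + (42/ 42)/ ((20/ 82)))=18533329/ 216840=85.47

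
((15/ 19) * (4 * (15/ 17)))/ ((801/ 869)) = 86900/ 28747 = 3.02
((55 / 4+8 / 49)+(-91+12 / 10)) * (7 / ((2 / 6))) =-223107 / 140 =-1593.62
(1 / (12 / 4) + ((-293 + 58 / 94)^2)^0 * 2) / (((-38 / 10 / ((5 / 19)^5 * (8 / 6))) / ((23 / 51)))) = -10062500 / 21594059379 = -0.00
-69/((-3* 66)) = 23/66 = 0.35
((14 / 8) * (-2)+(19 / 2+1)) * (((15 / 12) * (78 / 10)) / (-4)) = -273 / 16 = -17.06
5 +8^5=32773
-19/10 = -1.90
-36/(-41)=36/41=0.88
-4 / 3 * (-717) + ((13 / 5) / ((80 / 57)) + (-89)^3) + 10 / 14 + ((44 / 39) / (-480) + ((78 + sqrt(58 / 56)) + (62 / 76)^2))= -83249505280751 / 118263600 + sqrt(203) / 14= -703930.75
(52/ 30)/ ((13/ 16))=32/ 15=2.13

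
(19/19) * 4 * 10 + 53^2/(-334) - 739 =-236275/334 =-707.41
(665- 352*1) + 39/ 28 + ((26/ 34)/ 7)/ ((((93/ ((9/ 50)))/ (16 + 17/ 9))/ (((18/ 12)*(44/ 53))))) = 6147006917/ 19551700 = 314.40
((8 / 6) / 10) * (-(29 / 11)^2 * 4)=-6728 / 1815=-3.71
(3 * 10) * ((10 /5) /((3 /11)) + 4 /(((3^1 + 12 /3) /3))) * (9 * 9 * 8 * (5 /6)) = 1026000 /7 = 146571.43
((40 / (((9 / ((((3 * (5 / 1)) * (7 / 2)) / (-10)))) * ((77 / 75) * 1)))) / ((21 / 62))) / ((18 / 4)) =-31000 / 2079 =-14.91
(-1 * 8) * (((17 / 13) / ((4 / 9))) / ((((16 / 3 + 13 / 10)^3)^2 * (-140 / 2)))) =22307400000 / 5651449494490891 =0.00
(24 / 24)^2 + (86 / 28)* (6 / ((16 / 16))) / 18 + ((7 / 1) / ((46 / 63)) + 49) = 29275 / 483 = 60.61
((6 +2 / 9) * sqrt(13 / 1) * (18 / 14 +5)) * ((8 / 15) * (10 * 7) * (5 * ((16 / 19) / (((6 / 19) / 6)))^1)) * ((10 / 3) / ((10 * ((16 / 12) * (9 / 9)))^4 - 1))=31539200 * sqrt(13) / 2559919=44.42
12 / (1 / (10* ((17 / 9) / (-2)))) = -340 / 3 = -113.33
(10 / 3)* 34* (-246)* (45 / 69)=-418200 / 23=-18182.61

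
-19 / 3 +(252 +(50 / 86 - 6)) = 30992 / 129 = 240.25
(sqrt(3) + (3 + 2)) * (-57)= -383.73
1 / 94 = 0.01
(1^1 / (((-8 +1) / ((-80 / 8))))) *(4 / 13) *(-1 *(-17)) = 680 / 91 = 7.47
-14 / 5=-2.80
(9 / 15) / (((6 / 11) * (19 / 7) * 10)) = 77 / 1900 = 0.04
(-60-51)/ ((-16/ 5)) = 555/ 16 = 34.69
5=5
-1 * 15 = -15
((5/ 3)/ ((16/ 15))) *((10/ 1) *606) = 37875/ 4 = 9468.75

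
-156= -156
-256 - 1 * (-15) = -241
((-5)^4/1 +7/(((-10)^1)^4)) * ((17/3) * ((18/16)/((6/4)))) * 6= 318750357/20000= 15937.52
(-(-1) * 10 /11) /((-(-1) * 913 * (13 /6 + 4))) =60 /371591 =0.00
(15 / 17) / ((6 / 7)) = 35 / 34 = 1.03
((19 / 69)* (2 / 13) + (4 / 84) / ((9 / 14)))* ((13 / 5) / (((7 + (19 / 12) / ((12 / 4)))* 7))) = 752 / 130893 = 0.01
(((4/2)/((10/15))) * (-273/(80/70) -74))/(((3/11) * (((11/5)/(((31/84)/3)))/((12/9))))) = -387965/1512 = -256.59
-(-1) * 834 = 834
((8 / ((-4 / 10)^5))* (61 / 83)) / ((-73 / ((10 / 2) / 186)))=0.21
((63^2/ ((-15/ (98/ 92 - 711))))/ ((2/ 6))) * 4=259231266/ 115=2254184.92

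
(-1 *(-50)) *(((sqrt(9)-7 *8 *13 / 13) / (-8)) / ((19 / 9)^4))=8693325 / 521284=16.68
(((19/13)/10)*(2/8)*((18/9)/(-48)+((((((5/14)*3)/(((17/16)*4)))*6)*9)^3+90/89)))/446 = 13277717051807/64215073292160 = 0.21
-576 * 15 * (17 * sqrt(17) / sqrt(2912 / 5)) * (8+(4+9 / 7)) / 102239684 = -426870 * sqrt(15470) / 16281669677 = -0.00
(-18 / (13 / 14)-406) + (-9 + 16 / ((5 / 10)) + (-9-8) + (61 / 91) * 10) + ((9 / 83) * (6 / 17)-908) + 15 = -167645873 / 128401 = -1305.64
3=3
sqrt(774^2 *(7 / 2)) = 387 *sqrt(14) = 1448.02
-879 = -879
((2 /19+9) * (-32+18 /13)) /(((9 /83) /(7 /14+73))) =-140014609 /741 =-188953.59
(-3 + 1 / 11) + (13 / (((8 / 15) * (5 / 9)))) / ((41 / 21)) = 70585 / 3608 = 19.56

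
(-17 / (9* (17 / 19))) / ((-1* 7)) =19 / 63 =0.30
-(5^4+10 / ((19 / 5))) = -11925 / 19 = -627.63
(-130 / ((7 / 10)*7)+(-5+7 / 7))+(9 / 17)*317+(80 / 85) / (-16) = 114316 / 833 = 137.23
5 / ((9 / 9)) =5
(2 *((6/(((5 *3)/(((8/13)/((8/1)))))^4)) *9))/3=4/160655625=0.00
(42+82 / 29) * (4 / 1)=5200 / 29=179.31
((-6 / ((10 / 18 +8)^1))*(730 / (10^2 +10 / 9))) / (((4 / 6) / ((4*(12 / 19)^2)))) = -30652992 / 2529527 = -12.12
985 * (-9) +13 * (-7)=-8956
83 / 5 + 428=2223 / 5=444.60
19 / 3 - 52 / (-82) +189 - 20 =175.97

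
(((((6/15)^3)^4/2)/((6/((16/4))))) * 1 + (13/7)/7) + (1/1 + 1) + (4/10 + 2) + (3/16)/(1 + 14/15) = 79303364611031/16652343750000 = 4.76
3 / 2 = 1.50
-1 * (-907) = 907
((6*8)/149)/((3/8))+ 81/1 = 12197/149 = 81.86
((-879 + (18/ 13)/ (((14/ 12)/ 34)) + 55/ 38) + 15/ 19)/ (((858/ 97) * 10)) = -280554167/ 29669640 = -9.46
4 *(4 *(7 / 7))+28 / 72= 295 / 18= 16.39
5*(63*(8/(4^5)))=315/128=2.46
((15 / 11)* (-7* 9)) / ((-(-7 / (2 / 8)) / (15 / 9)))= -225 / 44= -5.11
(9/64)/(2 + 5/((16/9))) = 9/308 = 0.03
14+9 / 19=275 / 19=14.47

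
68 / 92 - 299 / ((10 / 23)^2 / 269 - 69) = 1145521350 / 225829387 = 5.07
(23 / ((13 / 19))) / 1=437 / 13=33.62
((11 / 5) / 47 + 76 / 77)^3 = 6546549239243 / 5924828207375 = 1.10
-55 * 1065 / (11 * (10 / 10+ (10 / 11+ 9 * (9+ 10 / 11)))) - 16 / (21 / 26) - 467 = -545.27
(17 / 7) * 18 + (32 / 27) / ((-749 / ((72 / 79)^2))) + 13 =56.71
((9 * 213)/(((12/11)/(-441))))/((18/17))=-5855157/8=-731894.62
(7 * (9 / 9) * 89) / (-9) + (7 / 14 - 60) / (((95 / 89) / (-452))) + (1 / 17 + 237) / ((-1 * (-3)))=366358003 / 14535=25205.23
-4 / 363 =-0.01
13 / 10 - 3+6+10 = 143 / 10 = 14.30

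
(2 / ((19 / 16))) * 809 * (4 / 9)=103552 / 171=605.57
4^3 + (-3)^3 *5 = -71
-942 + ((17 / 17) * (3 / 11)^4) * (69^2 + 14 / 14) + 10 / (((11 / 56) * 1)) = -12660740 / 14641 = -864.75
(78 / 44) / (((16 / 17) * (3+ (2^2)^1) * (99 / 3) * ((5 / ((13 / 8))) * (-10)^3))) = -2873 / 1084160000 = -0.00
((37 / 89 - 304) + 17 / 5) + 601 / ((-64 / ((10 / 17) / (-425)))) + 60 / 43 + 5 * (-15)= -66143566821 / 176960480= -373.78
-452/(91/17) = -7684/91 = -84.44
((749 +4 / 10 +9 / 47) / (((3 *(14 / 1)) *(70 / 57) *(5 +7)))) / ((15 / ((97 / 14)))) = 54108637 / 96726000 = 0.56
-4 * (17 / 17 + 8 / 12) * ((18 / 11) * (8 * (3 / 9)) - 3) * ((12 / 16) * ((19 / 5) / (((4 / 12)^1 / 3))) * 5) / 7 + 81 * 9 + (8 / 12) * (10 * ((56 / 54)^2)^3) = 51077330680996 / 89494132959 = 570.73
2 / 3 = 0.67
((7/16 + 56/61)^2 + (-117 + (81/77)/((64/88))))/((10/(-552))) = 52320120021/8335040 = 6277.13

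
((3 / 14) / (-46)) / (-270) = 1 / 57960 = 0.00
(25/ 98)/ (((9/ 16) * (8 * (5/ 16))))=80/ 441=0.18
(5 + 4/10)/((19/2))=54/95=0.57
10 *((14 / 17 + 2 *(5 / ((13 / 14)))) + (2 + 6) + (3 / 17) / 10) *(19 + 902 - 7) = 39611846 / 221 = 179239.12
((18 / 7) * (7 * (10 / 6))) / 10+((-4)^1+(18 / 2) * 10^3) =8999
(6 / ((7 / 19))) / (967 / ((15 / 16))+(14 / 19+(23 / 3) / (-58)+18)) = 209380 / 13500417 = 0.02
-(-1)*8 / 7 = 8 / 7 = 1.14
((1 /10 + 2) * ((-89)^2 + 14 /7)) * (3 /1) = 499149 /10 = 49914.90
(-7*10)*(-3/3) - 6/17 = 1184/17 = 69.65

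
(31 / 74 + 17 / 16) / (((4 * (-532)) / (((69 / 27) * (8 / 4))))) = -20171 / 5668992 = -0.00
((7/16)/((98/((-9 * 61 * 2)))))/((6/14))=-183/16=-11.44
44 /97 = 0.45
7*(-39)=-273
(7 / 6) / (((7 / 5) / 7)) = 5.83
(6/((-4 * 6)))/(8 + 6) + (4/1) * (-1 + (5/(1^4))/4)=55/56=0.98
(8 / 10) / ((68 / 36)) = 36 / 85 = 0.42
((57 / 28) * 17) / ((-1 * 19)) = -51 / 28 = -1.82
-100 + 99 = -1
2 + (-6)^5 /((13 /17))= -132166 /13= -10166.62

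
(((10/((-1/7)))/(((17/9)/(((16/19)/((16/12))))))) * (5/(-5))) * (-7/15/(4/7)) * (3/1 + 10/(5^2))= -6174/95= -64.99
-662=-662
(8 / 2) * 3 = 12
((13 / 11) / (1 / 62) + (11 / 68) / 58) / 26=3178985 / 1127984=2.82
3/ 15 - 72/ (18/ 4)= -79/ 5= -15.80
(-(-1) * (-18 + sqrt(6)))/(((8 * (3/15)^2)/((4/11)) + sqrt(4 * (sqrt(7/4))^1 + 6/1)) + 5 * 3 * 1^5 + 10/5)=-(18 - sqrt(6))/(sqrt(2 * sqrt(7) + 6) + 447/25)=-0.73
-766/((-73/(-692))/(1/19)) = -382.17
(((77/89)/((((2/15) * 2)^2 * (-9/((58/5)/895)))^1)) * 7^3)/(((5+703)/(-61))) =46721059/90233184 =0.52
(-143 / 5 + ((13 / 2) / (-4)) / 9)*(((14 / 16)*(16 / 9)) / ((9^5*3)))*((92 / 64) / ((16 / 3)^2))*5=-1668121 / 26121388032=-0.00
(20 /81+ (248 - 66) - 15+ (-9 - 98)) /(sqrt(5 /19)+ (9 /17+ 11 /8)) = 3265969280 /95746779 - 90260480 * sqrt(95) /95746779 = 24.92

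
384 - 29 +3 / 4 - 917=-2245 / 4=-561.25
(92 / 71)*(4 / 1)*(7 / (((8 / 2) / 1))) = 644 / 71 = 9.07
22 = 22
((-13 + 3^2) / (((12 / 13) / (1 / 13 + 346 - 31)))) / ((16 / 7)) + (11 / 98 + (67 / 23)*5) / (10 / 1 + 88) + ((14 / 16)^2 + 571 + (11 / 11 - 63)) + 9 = -831450971 / 10602816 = -78.42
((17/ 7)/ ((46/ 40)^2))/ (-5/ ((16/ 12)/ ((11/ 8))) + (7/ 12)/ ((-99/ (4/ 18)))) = -0.36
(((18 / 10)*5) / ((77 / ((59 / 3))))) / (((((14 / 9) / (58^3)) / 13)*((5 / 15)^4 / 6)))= 981859581144 / 539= 1821631875.96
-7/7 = -1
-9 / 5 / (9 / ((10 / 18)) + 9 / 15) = -3 / 28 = -0.11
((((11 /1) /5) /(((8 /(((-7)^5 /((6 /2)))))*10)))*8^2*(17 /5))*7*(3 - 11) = 704011616 /375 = 1877364.31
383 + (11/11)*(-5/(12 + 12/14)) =6887/18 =382.61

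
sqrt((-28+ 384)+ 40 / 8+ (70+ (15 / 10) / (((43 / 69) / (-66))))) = sqrt(503186) / 43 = 16.50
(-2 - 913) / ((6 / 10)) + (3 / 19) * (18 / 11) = -318671 / 209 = -1524.74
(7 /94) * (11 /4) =77 /376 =0.20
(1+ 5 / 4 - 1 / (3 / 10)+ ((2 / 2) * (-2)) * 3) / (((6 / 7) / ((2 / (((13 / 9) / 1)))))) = -595 / 52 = -11.44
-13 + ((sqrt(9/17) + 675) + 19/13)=664.19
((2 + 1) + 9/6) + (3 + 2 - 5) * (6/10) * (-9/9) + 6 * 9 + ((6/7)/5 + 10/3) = 13021/210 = 62.00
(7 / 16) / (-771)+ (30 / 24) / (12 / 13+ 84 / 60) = 1001243 / 1862736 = 0.54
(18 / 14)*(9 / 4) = 81 / 28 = 2.89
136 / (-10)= -68 / 5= -13.60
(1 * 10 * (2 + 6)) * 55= 4400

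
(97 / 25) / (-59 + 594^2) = 97 / 8819425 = 0.00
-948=-948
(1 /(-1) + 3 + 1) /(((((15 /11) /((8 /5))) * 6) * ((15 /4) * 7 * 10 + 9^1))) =88 /40725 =0.00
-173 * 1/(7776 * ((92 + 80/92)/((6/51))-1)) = -3979/141002208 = -0.00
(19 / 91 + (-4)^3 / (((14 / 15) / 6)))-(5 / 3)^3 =-1021742 / 2457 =-415.85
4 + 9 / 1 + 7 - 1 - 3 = 16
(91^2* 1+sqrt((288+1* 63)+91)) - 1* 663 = sqrt(442)+7618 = 7639.02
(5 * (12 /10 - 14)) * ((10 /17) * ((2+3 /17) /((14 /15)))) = -177600 /2023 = -87.79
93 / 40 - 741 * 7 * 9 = -1867227 / 40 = -46680.68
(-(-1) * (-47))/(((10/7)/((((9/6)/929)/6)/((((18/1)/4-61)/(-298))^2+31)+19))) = -64021070850751/102417279850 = -625.10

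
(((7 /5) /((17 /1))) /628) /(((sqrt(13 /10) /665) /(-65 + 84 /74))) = -129409*sqrt(130) /302068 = -4.88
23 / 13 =1.77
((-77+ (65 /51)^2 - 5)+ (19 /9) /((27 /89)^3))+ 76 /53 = -9035003348 /2713360599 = -3.33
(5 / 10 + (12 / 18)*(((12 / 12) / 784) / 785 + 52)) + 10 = 45.17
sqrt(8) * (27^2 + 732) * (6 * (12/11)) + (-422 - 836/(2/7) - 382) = 23317.99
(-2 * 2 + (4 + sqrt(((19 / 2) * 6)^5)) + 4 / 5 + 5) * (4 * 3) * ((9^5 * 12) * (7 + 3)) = 493177248 + 276264289440 * sqrt(57) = 2086242822897.72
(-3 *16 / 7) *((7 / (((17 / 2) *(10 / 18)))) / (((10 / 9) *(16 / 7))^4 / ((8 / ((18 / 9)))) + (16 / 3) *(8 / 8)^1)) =-0.65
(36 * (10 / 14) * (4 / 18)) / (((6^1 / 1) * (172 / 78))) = 130 / 301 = 0.43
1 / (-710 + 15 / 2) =-2 / 1405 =-0.00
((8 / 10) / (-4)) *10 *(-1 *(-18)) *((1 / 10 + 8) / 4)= -729 / 10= -72.90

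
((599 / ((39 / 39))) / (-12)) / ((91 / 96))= -4792 / 91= -52.66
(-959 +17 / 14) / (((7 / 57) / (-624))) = 238465656 / 49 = 4866646.04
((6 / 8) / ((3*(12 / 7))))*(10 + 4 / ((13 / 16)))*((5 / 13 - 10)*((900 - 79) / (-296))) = 69682375 / 1200576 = 58.04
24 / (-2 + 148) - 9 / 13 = -501 / 949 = -0.53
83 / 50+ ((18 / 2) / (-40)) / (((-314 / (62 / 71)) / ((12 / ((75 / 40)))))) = 927433 / 557350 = 1.66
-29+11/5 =-134/5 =-26.80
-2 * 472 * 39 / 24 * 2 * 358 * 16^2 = -281176064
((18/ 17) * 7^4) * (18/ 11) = 777924/ 187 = 4160.02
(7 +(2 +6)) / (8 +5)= 15 / 13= 1.15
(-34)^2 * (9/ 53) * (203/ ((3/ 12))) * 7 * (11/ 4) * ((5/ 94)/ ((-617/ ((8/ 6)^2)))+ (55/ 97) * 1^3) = 259307699997500/ 149083859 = 1739341.21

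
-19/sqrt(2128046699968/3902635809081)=-37534671*sqrt(7)/3859576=-25.73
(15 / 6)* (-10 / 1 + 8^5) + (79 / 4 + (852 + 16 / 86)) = 14235913 / 172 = 82766.94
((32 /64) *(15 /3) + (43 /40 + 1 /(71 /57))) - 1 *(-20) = 69233 /2840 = 24.38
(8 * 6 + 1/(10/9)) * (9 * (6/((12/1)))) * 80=17604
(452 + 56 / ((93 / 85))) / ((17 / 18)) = 280776 / 527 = 532.78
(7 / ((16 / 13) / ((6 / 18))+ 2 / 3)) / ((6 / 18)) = 819 / 170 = 4.82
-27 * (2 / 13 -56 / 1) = 19602 / 13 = 1507.85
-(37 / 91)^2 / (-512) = 1369 / 4239872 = 0.00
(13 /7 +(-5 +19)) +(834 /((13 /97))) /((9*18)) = 133342 /2457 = 54.27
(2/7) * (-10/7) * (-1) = 20/49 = 0.41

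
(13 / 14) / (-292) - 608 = -2485517 / 4088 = -608.00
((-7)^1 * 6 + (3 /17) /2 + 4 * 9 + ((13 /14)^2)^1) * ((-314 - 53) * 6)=18524325 /1666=11119.04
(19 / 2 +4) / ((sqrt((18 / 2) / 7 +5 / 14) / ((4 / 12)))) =9 * sqrt(322) / 46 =3.51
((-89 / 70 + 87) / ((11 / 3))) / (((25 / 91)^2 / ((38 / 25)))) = 404653431 / 859375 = 470.87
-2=-2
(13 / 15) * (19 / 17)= 247 / 255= 0.97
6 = 6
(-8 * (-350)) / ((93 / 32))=89600 / 93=963.44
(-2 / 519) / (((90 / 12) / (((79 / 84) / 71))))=-79 / 11607435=-0.00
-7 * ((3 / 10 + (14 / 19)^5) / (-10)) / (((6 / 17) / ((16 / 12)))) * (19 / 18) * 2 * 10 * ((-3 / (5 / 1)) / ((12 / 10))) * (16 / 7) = -33.00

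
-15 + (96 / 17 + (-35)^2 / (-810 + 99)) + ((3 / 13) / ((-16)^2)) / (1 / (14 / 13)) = -2895708541 / 261465984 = -11.07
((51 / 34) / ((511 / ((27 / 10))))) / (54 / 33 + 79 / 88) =0.00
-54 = -54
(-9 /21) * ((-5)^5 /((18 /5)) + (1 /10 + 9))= 38653 /105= 368.12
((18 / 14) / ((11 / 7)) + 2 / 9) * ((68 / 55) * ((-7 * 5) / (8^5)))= -12257 / 8921088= -0.00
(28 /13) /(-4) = -7 /13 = -0.54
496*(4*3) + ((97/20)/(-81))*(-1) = 5952.06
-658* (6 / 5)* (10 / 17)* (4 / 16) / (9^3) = -658 / 4131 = -0.16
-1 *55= -55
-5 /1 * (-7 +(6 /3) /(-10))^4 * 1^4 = -1679616 /125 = -13436.93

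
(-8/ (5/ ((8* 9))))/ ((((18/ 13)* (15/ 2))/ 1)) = -832/ 75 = -11.09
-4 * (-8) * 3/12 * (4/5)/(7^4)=0.00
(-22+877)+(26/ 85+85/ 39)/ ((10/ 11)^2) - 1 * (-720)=523109419/ 331500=1578.01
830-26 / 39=2488 / 3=829.33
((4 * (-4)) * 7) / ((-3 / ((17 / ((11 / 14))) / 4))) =6664 / 33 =201.94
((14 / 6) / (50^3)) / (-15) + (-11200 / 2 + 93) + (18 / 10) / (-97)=-3004767000679 / 545625000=-5507.02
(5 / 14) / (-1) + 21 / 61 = -11 / 854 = -0.01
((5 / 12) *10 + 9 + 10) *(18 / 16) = 417 / 16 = 26.06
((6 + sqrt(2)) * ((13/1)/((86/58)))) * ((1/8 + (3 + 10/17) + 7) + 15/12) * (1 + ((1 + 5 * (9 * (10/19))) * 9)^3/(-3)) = -11532271265758659/5013929 - 3844090421919553 * sqrt(2)/10027858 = -2842173008.55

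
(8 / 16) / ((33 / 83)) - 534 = -35161 / 66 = -532.74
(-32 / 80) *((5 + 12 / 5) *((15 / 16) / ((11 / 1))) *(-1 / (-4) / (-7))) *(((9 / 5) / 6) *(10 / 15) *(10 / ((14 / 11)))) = 111 / 7840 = 0.01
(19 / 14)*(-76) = -722 / 7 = -103.14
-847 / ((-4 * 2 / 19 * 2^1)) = 16093 / 16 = 1005.81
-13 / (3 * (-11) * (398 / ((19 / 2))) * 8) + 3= 630679 / 210144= 3.00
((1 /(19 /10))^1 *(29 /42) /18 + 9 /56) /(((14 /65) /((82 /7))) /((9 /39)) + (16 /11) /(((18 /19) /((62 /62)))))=11719235 /104624184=0.11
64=64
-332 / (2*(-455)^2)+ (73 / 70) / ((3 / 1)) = 430799 / 1242150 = 0.35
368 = 368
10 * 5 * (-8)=-400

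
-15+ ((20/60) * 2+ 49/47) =-1874/141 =-13.29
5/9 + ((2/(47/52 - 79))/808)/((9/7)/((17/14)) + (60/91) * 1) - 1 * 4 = -11265542359/3270623814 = -3.44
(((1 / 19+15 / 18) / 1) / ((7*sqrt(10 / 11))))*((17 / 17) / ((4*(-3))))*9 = -0.10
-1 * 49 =-49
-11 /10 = -1.10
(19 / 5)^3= 6859 / 125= 54.87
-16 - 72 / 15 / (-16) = -157 / 10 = -15.70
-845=-845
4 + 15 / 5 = 7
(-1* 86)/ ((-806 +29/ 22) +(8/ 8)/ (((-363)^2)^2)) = 2986447930092/ 27943492445251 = 0.11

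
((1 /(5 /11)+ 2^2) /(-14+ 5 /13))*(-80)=6448 /177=36.43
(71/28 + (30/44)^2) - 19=-16.00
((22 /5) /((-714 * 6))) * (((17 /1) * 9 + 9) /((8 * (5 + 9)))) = -99 /66640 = -0.00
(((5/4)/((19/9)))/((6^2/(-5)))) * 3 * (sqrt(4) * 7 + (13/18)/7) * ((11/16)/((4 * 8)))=-488675/6537216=-0.07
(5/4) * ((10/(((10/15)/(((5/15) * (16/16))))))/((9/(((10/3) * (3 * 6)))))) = 125/3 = 41.67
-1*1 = -1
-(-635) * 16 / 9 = 10160 / 9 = 1128.89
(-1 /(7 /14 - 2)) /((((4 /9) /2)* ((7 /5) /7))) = 15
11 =11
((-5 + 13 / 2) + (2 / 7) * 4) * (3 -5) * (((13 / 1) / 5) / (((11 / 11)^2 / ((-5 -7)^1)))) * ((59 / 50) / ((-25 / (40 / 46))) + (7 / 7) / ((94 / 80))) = 631768488 / 4729375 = 133.58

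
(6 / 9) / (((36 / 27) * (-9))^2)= 1 / 216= 0.00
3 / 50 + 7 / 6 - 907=-905.77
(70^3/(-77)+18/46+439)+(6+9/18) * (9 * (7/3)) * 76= 1608788/253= 6358.85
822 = 822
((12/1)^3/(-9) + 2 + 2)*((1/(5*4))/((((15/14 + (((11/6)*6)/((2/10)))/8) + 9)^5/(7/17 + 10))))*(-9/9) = 4581537644544/65425942533278665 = 0.00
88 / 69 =1.28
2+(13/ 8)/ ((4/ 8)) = 21/ 4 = 5.25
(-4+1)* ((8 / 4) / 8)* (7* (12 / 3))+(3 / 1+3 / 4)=-69 / 4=-17.25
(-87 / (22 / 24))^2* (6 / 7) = 6539616 / 847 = 7720.92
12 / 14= 6 / 7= 0.86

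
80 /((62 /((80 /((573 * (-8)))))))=-400 /17763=-0.02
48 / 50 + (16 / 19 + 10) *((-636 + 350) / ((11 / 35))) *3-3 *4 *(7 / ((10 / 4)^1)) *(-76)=-12846084 / 475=-27044.39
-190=-190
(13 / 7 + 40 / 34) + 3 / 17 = 382 / 119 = 3.21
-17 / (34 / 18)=-9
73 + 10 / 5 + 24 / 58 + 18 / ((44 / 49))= 95.46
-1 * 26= -26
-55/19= -2.89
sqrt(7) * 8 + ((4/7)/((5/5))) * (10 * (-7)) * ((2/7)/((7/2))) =-160/49 + 8 * sqrt(7) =17.90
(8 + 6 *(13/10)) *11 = 869/5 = 173.80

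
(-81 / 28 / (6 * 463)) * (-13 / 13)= 27 / 25928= 0.00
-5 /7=-0.71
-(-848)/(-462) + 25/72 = -8251/5544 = -1.49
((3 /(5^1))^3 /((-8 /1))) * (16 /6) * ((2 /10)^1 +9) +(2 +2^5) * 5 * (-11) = -1169164 /625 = -1870.66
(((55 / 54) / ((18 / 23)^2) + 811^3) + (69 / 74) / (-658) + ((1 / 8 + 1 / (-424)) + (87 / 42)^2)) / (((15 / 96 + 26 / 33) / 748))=422603340195.28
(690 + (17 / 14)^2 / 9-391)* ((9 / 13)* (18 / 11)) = 338.91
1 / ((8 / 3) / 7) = 21 / 8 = 2.62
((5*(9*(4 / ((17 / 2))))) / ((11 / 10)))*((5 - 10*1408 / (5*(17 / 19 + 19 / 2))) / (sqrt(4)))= -37811880 / 14773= -2559.53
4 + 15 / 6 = 13 / 2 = 6.50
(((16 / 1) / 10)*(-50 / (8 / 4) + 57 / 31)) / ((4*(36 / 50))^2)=-44875 / 10044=-4.47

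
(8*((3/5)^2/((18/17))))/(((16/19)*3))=323/300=1.08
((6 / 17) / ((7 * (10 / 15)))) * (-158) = -1422 / 119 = -11.95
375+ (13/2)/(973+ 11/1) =375.01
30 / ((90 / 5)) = 5 / 3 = 1.67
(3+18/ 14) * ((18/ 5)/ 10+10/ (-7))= -1122/ 245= -4.58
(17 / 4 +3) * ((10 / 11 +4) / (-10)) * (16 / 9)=-348 / 55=-6.33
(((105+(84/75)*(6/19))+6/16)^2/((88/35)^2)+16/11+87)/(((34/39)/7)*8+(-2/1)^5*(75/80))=-2267305818383697/35416694579200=-64.02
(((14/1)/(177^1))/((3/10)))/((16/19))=665/2124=0.31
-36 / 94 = -18 / 47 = -0.38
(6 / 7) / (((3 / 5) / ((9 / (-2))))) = -45 / 7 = -6.43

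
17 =17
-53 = -53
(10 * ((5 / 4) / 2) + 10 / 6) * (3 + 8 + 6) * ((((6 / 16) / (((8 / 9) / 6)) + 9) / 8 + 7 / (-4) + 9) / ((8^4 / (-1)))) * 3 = -3593375 / 4194304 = -0.86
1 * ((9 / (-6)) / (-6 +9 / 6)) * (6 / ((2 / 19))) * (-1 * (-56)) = 1064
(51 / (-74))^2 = 2601 / 5476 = 0.47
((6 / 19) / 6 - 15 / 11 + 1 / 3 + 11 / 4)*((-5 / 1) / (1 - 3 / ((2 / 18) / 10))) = 22225 / 674652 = 0.03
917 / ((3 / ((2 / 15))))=1834 / 45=40.76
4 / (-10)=-2 / 5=-0.40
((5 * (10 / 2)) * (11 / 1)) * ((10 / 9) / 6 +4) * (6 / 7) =62150 / 63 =986.51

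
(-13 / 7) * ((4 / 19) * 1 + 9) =-325 / 19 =-17.11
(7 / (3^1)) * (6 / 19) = 14 / 19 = 0.74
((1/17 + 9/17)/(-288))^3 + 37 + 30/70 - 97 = -6117448127339/102690975744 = -59.57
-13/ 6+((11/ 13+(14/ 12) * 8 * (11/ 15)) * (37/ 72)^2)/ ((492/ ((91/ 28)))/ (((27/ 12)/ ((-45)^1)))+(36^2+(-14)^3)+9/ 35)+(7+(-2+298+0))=28581134890723/ 95006685888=300.83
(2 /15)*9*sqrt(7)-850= -850 + 6*sqrt(7) /5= -846.83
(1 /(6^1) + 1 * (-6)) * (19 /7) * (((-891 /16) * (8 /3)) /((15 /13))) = 8151 /4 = 2037.75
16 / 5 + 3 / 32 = 3.29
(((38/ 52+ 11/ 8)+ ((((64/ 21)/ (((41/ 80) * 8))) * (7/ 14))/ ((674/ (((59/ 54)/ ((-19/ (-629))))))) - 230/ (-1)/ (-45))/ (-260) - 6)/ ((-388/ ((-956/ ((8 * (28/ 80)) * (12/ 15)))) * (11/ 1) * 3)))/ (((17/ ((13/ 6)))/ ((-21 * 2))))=358388506472515/ 518399992934208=0.69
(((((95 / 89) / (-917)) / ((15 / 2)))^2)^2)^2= 4347792138496 / 12913524067168249733345132694082525465734081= 0.00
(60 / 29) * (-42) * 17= -42840 / 29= -1477.24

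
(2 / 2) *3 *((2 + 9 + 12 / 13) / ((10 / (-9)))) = -837 / 26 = -32.19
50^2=2500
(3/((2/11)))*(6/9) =11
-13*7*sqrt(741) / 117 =-7*sqrt(741) / 9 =-21.17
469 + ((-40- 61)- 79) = 289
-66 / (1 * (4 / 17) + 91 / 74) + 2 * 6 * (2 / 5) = -370908 / 9215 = -40.25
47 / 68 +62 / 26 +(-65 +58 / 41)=-2193109 / 36244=-60.51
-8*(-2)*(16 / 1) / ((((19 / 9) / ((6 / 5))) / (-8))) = -110592 / 95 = -1164.13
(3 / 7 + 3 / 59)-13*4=-21278 / 413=-51.52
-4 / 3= -1.33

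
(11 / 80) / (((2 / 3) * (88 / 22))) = 33 / 640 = 0.05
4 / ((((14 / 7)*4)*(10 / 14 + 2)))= 7 / 38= 0.18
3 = 3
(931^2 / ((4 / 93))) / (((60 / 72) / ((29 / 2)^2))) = 203375934279 / 40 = 5084398356.98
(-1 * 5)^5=-3125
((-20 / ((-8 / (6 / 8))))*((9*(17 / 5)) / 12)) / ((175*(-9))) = -17 / 5600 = -0.00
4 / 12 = 0.33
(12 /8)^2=2.25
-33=-33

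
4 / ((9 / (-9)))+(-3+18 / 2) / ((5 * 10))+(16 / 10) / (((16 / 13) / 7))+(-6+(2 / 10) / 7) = -263 / 350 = -0.75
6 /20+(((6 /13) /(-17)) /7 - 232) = -3584459 /15470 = -231.70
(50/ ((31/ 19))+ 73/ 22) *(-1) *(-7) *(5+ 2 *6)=2756397/ 682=4041.64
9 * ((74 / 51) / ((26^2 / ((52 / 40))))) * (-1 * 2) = -111 / 2210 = -0.05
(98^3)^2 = 885842380864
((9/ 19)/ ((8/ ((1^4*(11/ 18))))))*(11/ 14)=0.03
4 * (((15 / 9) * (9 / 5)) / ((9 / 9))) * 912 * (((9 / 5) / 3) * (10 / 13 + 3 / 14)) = 2938464 / 455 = 6458.16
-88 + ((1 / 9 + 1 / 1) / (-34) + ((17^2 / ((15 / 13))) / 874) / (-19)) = -1118522677 / 12703590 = -88.05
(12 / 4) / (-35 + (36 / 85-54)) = -255 / 7529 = -0.03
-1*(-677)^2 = -458329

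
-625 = -625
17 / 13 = 1.31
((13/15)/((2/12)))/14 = 13/35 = 0.37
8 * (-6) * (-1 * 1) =48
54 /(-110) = -27 /55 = -0.49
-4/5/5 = -4/25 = -0.16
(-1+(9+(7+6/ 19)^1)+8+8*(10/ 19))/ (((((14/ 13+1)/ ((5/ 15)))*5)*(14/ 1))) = 6799/ 107730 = 0.06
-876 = -876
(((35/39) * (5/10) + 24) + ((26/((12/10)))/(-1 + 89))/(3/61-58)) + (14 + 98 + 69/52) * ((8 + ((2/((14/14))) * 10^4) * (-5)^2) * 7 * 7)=6737097418145719/2426424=2776554063.98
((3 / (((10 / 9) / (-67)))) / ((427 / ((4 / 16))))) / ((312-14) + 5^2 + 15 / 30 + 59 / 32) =-7236 / 22227485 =-0.00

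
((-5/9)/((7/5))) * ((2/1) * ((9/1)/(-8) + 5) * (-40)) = 7750/63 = 123.02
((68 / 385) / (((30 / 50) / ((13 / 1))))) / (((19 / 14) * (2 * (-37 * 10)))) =-442 / 115995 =-0.00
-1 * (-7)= 7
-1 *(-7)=7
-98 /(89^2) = -98 /7921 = -0.01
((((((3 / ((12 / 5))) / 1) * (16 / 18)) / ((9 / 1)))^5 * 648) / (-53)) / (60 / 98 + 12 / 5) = -98000000 / 841864722597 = -0.00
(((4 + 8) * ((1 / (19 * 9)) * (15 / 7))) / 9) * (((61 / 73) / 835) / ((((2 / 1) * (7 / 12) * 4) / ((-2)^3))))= -976 / 34049463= -0.00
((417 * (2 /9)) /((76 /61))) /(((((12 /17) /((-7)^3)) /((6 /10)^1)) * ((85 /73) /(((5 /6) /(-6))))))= 212305681 /82080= 2586.57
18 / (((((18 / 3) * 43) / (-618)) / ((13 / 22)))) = -12051 / 473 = -25.48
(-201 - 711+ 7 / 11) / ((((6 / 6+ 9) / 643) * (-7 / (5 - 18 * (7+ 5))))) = -1766391.98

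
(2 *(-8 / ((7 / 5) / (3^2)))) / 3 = -240 / 7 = -34.29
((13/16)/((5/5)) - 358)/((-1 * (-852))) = -1905/4544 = -0.42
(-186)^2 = 34596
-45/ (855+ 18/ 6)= -15/ 286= -0.05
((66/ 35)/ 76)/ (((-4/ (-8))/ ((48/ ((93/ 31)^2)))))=176/ 665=0.26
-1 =-1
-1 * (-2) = 2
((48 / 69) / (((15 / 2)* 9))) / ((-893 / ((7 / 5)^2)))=-1568 / 69319125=-0.00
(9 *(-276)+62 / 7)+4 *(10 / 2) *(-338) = -64646 / 7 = -9235.14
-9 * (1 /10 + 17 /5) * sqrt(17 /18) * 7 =-147 * sqrt(34) /4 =-214.29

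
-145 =-145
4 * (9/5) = 36/5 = 7.20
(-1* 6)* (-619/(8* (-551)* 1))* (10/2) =-9285/2204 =-4.21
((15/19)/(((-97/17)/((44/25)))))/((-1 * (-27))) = -748/82935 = -0.01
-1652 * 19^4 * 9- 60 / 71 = -137570496648 / 71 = -1937612628.85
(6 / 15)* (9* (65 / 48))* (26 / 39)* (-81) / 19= -1053 / 76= -13.86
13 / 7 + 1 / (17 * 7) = 222 / 119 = 1.87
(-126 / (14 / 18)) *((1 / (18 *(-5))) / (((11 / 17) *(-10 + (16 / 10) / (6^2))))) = -1377 / 4928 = -0.28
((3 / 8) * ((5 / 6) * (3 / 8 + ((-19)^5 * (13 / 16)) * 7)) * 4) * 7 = -7886375105 / 64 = -123224611.02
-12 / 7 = -1.71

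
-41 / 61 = -0.67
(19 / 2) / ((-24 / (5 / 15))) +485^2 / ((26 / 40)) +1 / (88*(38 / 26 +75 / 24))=361884.49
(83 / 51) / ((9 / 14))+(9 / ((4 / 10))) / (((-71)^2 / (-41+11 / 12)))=43549451 / 18510552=2.35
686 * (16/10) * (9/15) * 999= 16447536/25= 657901.44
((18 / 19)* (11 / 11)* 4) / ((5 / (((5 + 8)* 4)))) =3744 / 95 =39.41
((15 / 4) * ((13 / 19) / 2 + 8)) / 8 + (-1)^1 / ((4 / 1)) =4451 / 1216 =3.66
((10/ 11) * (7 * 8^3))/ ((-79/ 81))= -2903040/ 869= -3340.67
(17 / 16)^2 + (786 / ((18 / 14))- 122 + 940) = 1098595 / 768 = 1430.46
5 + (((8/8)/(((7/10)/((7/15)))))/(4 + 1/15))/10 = 306/61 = 5.02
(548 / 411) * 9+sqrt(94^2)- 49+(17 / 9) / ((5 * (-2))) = 5113 / 90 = 56.81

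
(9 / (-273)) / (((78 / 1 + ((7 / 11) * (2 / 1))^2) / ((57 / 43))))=-20691 / 37697842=-0.00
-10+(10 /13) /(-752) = -48885 /4888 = -10.00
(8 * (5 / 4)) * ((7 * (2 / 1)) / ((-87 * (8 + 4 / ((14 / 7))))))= -14 / 87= -0.16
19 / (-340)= -19 / 340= -0.06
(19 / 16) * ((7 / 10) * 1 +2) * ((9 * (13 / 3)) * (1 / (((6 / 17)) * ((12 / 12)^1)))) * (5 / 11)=113373 / 704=161.04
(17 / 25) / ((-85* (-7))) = 0.00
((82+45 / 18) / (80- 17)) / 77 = 169 / 9702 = 0.02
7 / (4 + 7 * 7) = 7 / 53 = 0.13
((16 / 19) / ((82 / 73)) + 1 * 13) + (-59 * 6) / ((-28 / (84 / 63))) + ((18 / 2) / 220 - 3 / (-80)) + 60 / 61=9270008397 / 292717040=31.67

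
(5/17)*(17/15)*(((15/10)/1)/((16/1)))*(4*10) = 5/4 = 1.25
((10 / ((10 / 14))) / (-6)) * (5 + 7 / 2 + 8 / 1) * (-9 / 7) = 99 / 2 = 49.50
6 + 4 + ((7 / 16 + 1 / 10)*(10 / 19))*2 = 803 / 76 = 10.57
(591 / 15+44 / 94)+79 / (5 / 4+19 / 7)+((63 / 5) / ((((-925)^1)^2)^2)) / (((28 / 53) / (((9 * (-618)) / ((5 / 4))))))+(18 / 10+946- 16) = 2558944248934510316 / 2580631845703125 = 991.60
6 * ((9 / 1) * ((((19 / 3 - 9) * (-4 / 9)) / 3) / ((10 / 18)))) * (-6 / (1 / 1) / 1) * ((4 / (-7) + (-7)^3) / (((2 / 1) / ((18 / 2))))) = 2493504 / 7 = 356214.86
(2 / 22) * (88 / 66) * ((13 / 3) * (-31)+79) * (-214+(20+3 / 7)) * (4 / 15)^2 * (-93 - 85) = -512480512 / 31185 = -16433.56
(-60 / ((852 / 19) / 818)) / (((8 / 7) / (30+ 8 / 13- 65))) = 121577295 / 3692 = 32929.93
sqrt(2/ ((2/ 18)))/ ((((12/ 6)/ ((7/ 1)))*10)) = 21*sqrt(2)/ 20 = 1.48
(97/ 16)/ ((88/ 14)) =679/ 704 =0.96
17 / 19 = 0.89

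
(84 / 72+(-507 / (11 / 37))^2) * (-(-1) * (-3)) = -2111401333 / 242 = -8724798.90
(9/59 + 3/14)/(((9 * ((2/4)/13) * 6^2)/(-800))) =-262600/11151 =-23.55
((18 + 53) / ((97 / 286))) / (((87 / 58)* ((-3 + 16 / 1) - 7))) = 20306 / 873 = 23.26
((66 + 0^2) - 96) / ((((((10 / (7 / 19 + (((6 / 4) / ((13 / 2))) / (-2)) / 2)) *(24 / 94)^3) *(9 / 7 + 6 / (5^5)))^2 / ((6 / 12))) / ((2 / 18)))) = -97227701194537361328125 / 27750051859183222652928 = -3.50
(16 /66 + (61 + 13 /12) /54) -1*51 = -353605 /7128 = -49.61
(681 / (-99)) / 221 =-0.03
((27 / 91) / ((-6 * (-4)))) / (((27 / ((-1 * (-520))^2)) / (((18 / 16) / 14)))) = 975 / 98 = 9.95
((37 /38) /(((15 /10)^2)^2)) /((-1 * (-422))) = 148 /324729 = 0.00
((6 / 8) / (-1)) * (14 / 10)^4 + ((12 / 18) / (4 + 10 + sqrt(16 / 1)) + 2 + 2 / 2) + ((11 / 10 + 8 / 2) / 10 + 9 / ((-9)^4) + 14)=6682747 / 455625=14.67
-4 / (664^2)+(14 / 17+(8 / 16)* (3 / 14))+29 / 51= 58997039 / 39349968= 1.50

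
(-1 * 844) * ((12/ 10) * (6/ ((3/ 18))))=-182304/ 5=-36460.80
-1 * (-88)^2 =-7744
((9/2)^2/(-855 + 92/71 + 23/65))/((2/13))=-4859595/31505696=-0.15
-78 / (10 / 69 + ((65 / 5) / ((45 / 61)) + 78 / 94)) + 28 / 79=-137210173 / 35733596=-3.84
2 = 2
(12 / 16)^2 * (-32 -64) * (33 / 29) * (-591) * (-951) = -1001557062 / 29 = -34536450.41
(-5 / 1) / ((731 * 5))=-1 / 731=-0.00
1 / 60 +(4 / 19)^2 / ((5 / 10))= 2281 / 21660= 0.11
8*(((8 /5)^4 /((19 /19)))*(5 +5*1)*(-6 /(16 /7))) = -172032 /125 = -1376.26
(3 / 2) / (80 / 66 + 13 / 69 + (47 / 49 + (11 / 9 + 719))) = 334719 / 161241268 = 0.00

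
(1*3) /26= 3 /26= 0.12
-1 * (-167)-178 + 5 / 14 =-149 / 14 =-10.64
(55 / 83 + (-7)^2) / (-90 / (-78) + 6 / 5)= 29770 / 1411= 21.10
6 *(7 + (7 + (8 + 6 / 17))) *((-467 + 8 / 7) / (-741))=130440 / 1547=84.32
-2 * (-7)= 14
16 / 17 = 0.94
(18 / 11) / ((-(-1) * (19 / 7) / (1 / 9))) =14 / 209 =0.07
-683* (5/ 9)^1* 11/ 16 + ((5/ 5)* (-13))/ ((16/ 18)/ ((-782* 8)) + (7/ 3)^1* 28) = -17286125611/ 66213360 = -261.07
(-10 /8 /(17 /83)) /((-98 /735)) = 6225 /136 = 45.77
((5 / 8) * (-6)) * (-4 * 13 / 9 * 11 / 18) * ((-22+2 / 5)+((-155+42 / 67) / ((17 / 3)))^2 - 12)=219078110537 / 23351778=9381.65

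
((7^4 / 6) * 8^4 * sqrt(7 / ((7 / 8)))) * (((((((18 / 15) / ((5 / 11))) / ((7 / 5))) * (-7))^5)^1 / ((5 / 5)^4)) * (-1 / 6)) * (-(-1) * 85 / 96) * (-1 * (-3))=822494881919.76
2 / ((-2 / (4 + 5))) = -9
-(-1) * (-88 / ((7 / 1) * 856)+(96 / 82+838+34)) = 26813749 / 30709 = 873.16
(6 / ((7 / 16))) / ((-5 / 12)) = -1152 / 35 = -32.91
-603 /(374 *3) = -201 /374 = -0.54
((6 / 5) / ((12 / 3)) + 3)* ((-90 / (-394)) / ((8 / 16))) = 1.51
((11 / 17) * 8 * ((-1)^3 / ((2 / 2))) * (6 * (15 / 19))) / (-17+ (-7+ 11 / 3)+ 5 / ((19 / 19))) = 11880 / 7429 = 1.60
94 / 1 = 94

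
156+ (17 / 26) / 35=141977 / 910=156.02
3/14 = 0.21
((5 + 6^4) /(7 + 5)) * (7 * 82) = 373387 /6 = 62231.17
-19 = -19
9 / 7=1.29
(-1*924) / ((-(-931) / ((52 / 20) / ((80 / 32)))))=-3432 / 3325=-1.03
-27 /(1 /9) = -243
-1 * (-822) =822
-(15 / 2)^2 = -225 / 4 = -56.25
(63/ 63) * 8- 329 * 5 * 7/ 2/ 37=-10923/ 74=-147.61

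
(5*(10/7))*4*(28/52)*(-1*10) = -2000/13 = -153.85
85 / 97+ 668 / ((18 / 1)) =33163 / 873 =37.99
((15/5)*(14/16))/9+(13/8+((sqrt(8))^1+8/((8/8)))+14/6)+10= 2*sqrt(2)+89/4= 25.08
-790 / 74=-395 / 37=-10.68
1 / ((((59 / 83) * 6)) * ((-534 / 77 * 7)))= -913 / 189036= -0.00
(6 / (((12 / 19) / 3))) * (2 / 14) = 57 / 14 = 4.07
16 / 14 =8 / 7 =1.14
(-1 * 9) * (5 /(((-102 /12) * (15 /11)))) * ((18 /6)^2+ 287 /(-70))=1617 /85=19.02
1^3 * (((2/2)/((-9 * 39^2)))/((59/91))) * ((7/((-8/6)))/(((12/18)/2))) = 49/27612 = 0.00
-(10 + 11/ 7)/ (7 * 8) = -81/ 392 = -0.21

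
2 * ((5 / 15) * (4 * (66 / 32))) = 11 / 2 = 5.50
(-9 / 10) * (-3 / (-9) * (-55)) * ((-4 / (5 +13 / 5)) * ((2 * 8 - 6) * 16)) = -26400 / 19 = -1389.47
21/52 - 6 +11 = 281/52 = 5.40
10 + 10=20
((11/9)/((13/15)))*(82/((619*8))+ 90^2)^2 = 22122580475648455/239092464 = 92527301.39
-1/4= -0.25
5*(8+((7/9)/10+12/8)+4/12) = 446/9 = 49.56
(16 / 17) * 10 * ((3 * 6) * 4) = 11520 / 17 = 677.65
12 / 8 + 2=7 / 2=3.50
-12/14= -6/7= -0.86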